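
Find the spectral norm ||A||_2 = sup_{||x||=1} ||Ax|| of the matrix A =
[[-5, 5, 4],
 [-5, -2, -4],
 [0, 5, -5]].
||A||_2 ≈ 8.223 (= sqrt(largest eigenvalue of A^T A))

||A||_2 = sigma_max(A) = sqrt(lambda_max(A^T A)). Form the symmetric matrix M = A^T A =
[[50, -15, 0],
 [-15, 54, 3],
 [0, 3, 57]].
Its characteristic polynomial (trace, sum of principal 2x2 minors, determinant of M give the coefficients) is
  p(λ) = det(λ I - M) = λ^3 - 161λ^2 + 8394λ - 140625.
No integer candidate from the rational root theorem (±divisors of 140625) is a root, so the roots are irrational. The cubic discriminant is Δ = 45751545 > 0, so there are three distinct real roots. p(36) = -441 and p(37) = 197 have opposite signs, so a root lies in (36, 37); Newton's method refines it to λ ≈ 36.6735. p(56) = 159 and p(57) = -63 have opposite signs, so a root lies in (56, 57); Newton's method refines it to λ ≈ 56.7081. p(67) = -193 and p(68) = 135 have opposite signs, so a root lies in (67, 68); Newton's method refines it to λ ≈ 67.6184. Check (Vieta): the three roots sum to 161, matching tr M = 161.
So the eigenvalues of A^T A are ≈ 36.6735, 56.7081, 67.6184 (all ≥ 0, as they must be for A^T A). The largest is λ_max ≈ 67.6184, hence ||A||_2 = sqrt(λ_max) ≈ 8.223.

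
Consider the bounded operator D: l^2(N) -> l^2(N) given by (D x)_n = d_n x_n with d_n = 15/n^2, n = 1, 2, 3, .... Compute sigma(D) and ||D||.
sigma(D) = {15/n^2 : n ≥ 1} ∪ {0}; ||D|| = 15

A bounded diagonal operator on l^2 with diagonal entries d_n has spectrum equal to the closure of {d_n : n ≥ 1}: every d_n is an eigenvalue (with eigenvector e_n), so {d_n} ⊂ sigma(D); the spectrum is closed, so its closure is too; and for lambda not in the closure, (D - lambda I) has bounded inverse (the diagonal entries 1/(d_n - lambda) are bounded). For our sequence d_n = 15/n^2, n = 1, 2, 3, ...:
  - {d_n} = {15/n^2 : n ≥ 1}; the only limit point is 0
  - closure = {15/n^2 : n ≥ 1} ∪ {0}
For the norm: a diagonal operator has ||D|| = sup_n |d_n|. Here d_n = 15/n^2 is positive and decreasing, so sup_n |d_n| = d_1 = 15. So ||D|| = 15.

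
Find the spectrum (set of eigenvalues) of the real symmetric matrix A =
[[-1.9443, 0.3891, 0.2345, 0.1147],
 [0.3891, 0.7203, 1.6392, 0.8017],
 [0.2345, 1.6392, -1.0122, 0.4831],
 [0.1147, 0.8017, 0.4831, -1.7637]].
sigma(A) ≈ {-2, 2} (-2 with multiplicity 3)

A is real symmetric, so its spectrum consists of real eigenvalues. Expanding the characteristic polynomial of the displayed matrix gives
  det(λ I - A) = p(λ) = λ^4 + (4)λ^3 + (0)λ^2 + (-16)λ + (-16).
Solving p(λ) = 0 yields eigenvalues ≈ -2, -2, -2, 2. (A is shown rounded to 4 decimals, so these recover the underlying integer eigenvalues to within that precision.)
Verification: the trace of A = -4 equals the sum of eigenvalues -4, and det(A) ≈ -15.9992 matches the eigenvalue product -16.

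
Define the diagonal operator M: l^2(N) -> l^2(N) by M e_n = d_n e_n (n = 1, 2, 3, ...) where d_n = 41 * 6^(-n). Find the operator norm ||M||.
||M|| = 41/6 (attained at n = 1)

For M diagonal, ||M|| = sup_n |d_n|. The sequence d_n = 41 * 6^(-n) is positive and strictly decreasing (ratio 6^(-1) < 1), so the supremum is d_1 = 41/6. Hence ||M|| = 41/6.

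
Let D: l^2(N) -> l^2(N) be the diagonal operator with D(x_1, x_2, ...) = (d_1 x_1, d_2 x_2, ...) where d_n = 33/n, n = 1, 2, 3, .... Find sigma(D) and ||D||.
sigma(D) = {33/n : n ≥ 1} ∪ {0}; ||D|| = 33

A bounded diagonal operator on l^2 with diagonal entries d_n has spectrum equal to the closure of {d_n : n ≥ 1}: every d_n is an eigenvalue (with eigenvector e_n), so {d_n} ⊂ sigma(D); the spectrum is closed, so its closure is too; and for lambda not in the closure, (D - lambda I) has bounded inverse (the diagonal entries 1/(d_n - lambda) are bounded). For our sequence d_n = 33/n, n = 1, 2, 3, ...:
  - {d_n} = {33/n : n ≥ 1}; the only limit point is 0
  - closure = {33/n : n ≥ 1} ∪ {0}
For the norm: a diagonal operator has ||D|| = sup_n |d_n|. Here d_n = 33/n is positive and decreasing, so sup_n |d_n| = d_1 = 33. So ||D|| = 33.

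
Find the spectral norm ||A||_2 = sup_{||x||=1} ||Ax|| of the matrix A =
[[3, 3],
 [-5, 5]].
||A||_2 = sqrt(50) ≈ 7.0711 (= sqrt(largest eigenvalue of A^T A))

||A||_2 = sigma_max(A) = sqrt(lambda_max(A^T A)). Form the symmetric matrix M = A^T A =
[[34, -16],
 [-16, 34]].
Its characteristic polynomial (trace, determinant of M give the coefficients) is
  p(λ) = det(λ I - M) = λ^2 - 68λ + 900.
For λ^2 - 68λ + 900 the discriminant is 1024. It is a perfect square (32^2), so the roots are rational: λ = (68 ± 32)/2 = 50, 18.
So the eigenvalues of A^T A are ≈ 18, 50 (all ≥ 0, as they must be for A^T A). The largest is λ_max = 50, hence ||A||_2 = sqrt(λ_max) = sqrt(50) ≈ 7.0711.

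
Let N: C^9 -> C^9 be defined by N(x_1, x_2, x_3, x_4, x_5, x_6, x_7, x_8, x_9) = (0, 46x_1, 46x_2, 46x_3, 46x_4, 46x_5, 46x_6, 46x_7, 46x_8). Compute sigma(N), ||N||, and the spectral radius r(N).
sigma(N) = {0}; ||N|| = 46; r(N) = 0. (N is nilpotent with N^9 = 0.)

On C^9, N is a strictly lower-triangular matrix with 46 on the subdiagonal and zeros elsewhere, so its characteristic polynomial is lambda^9 and every eigenvalue is 0: sigma(N) = {0}. For the operator norm, N e_i = 46e_{i+1} for i = 1, ..., 8 and N e_9 = 0, so the singular values of N are 46 (with multiplicity 8) and 0; hence ||N|| = 46. The spectral radius r(N) = max|lambda| = 0. Note ||N|| > r(N) — characteristic of non-normal nilpotent operators. Indeed N^9 = 0.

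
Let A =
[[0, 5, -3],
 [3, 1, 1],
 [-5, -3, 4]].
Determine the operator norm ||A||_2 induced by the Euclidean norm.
||A||_2 ≈ 8.5259 (= sqrt(largest eigenvalue of A^T A))

||A||_2 = sigma_max(A) = sqrt(lambda_max(A^T A)). Form the symmetric matrix M = A^T A =
[[34, 18, -17],
 [18, 35, -26],
 [-17, -26, 26]].
Its characteristic polynomial (trace, sum of principal 2x2 minors, determinant of M give the coefficients) is
  p(λ) = det(λ I - M) = λ^3 - 95λ^2 + 1695λ - 5329.
No integer candidate from the rational root theorem (±divisors of 5329) is a root, so the roots are irrational. The cubic discriminant is Δ = 2853223168 > 0, so there are three distinct real roots. p(4) = -5 and p(5) = 896 have opposite signs, so a root lies in (4, 5); Newton's method refines it to λ ≈ 4.0051. p(18) = 233 and p(19) = -560 have opposite signs, so a root lies in (18, 19); Newton's method refines it to λ ≈ 18.3044. p(72) = -2521 and p(73) = 1168 have opposite signs, so a root lies in (72, 73); Newton's method refines it to λ ≈ 72.6905. Check (Vieta): the three roots sum to 95, matching tr M = 95.
So the eigenvalues of A^T A are ≈ 4.0051, 18.3044, 72.6905 (all ≥ 0, as they must be for A^T A). The largest is λ_max ≈ 72.6905, hence ||A||_2 = sqrt(λ_max) ≈ 8.5259.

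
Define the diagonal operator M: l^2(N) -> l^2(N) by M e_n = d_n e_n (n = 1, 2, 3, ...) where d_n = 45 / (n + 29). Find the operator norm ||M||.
||M|| = 3/2 (attained at n = 1)

For M diagonal, ||M|| = sup_n |d_n| = sup_n 45/(n + 29). This is positive and strictly decreasing in n, so the supremum is attained at n = 1: d_1 = 45/(1 + 29) = 3/2. Hence ||M|| = 3/2.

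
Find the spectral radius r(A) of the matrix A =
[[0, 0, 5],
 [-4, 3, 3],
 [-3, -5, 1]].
r(A) ≈ 5.838

The eigenvalues of A are the roots of its characteristic polynomial. With M = A (coefficients from the trace, the sum of principal 2x2 minors, and det A):
  p(λ) = det(λ I - M) = λ^3 - 4λ^2 + 33λ - 145.
No integer candidate from the rational root theorem (±divisors of 145) is a root, so the roots are irrational. The cubic discriminant is Δ = -386599 < 0, so there is one real root and a complex-conjugate pair. p(4) = -13 and p(5) = 45 have opposite signs, so a root lies in (4, 5); Newton's method refines it to λ ≈ 4.2544. Dividing out (λ - (4.2544)) leaves approximately λ^2 + 0.2544λ + 34.0823. For λ^2 + 0.2544λ + 34.0823 the discriminant is -136.2646. It is negative, so the remaining roots are the complex-conjugate pair λ ≈ -0.1272 ± 5.8366i. Their product equals the constant term, so |λ|^2 ≈ 34.0823 and |λ| ≈ 5.838.
Thus the eigenvalues (to 4 decimals) are 4.2544 (modulus 4.2544); -0.1272 ± 5.8366i (modulus 5.838). The spectral radius is the largest modulus: r(A) ≈ 5.838. (Cross-check: r(A) ≤ ||A||_2 ≈ 6.7829; equality holds whenever A is normal, though it can also hold for some non-normal A.)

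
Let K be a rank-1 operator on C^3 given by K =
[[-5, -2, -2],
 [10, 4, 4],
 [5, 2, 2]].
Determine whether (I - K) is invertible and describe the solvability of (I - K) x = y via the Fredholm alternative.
(I - K) is singular (det(I - K) = 0, i.e. 1 ∈ sigma(K)). (I - K) x = y is solvable iff y ⊥ ker((I - K)^*) = span{(-5, -2, -2)}, i.e. iff -5y_1 - 2y_2 - 2y_3 = 0. When solvable, the solutions are x = y + c·(1, -2, -1), c arbitrary (ker(I - K) = span{(1, -2, -1)}, dimension 1).

K has rank 1, so it is an outer product K = u v^T: every row of K is a multiple of one row vector. Reading off the entries, u = (1, -2, -1) and v = (-5, -2, -2) (row i of K equals u_i·v^T). A rank-one matrix u v^T satisfies K u = u (v·u) and kills the (2)-dimensional subspace v^⊥, so its characteristic polynomial is lambda^2 (lambda - v·u) with v·u = tr K = 1. Hence the eigenvalues of I - K are 1 (multiplicity 2) and 1 - (1) = 0, so det(I - K) = 0. (Direct check: I - K =
[[6, 2, 2],
 [-10, -3, -4],
 [-5, -2, -1]]
has determinant 0.) So 1 is an eigenvalue of K and (I - K) is not invertible. The finite-dimensional Fredholm alternative says: either (I - K) is invertible, or ker(I - K) ≠ {0} and then range(I - K) = ker((I - K)^*)^⊥, with dim ker(I - K) = dim ker((I - K)^*). We are in the second case, so we need both kernels. Kernel of I - K: (I - K) u = u - u (v·u) = u - u = 0, so ker(I - K) = span{u} = span{(1, -2, -1)} (it is exactly 1-dimensional because rank(I - K) = 2). Kernel of the adjoint: K is real, so (I - K)^* = I - K^T = I - v u^T, and (I - v u^T) v = v - v (u·v) = 0; hence ker((I - K)^*) = span{v} = span{(-5, -2, -2)}. Therefore (I - K) x = y is solvable iff <y, v> = 0, i.e. iff -5y_1 - 2y_2 - 2y_3 = 0. When this holds, K y = u (v·y) = 0, so (I - K) y = y and x = y is a particular solution; the full solution set is the line x = y + c·u = y + c·(1, -2, -1), c ∈ C.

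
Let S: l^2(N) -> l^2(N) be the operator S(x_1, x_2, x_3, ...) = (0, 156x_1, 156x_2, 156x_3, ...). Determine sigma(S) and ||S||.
sigma(S) = closed disk {z in C : |z| ≤ 156}; ||S|| = 156

Note S = 156·U where U is the unit right shift (U x)_k = x_{k-1} (with x_0 := 0); so ||S|| = 156||U|| and sigma(S) = 156·sigma(U). ||S x||^2 = sum_{k≥1} |156x_k|^2 = 24336||x||^2, so ||S|| = 156 and sigma(S) ⊂ {|z| ≤ 156}. For any |lambda| < 156, the equation (S - lambda I) x = 0 forces x_1 = 0, then 156x_k = lambda x_{k+1} ⇒ x = 0, so S has no eigenvalues. But (S - lambda I) is not surjective for |lambda| < 156: solving (S - lambda I) x = e_1 would require x_n proportional to (lambda/156)^(-n), which is not in l^2. So every |lambda| < 156 lies in the residual spectrum. The boundary |lambda| = 156 is in the approximate point spectrum (the spectrum is closed). Hence sigma(S) is the closed disk of radius 156.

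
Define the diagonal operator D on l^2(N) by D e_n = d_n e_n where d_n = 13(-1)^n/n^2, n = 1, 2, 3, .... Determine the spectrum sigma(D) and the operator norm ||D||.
sigma(D) = {13(-1)^n/n^2 : n ≥ 1} ∪ {0}; ||D|| = 13

A bounded diagonal operator on l^2 with diagonal entries d_n has spectrum equal to the closure of {d_n : n ≥ 1}: every d_n is an eigenvalue (with eigenvector e_n), so {d_n} ⊂ sigma(D); the spectrum is closed, so its closure is too; and for lambda not in the closure, (D - lambda I) has bounded inverse (the diagonal entries 1/(d_n - lambda) are bounded). For our sequence d_n = 13(-1)^n/n^2, n = 1, 2, 3, ...:
  - {d_n} = {13(-1)^n/n^2 : n ≥ 1}; the only limit point is 0
  - closure = {13(-1)^n/n^2 : n ≥ 1} ∪ {0}
For the norm: a diagonal operator has ||D|| = sup_n |d_n|. Here |d_n| = 13/n^2 is decreasing, so sup_n |d_n| = |d_1| = 13. So ||D|| = 13.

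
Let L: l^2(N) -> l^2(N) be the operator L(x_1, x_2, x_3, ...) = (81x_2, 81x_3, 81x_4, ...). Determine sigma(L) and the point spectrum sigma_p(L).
sigma(L) = closed disk {z in C : |z| ≤ 81}; sigma_p(L) = open disk {z in C : |z| < 81}

Note L = 81·V where V is the unit left shift (V x)_k = x_{k+1}; so sigma(L) = 81·sigma(V) and ||L|| = 81||V||. ||L x||^2 = 6561sum_{k≥2} |x_k|^2 ≤ 6561||x||^2, with equality on {x : x_1 = 0}, so ||L|| = 81. For any lambda with |lambda| < 81, set r = lambda/81 (|r| < 1); the vector x = (1, r, r^2, ...) is in l^2 and satisfies L x = 81(r, r^2, ...) = lambda x, so lambda is an eigenvalue. On the boundary |lambda| = 81 the geometric series diverges, so no l^2 eigenvector exists, but these lambda lie in the approximate point spectrum. Hence sigma(L) is the closed disk of radius 81 and sigma_p(L) is the open disk.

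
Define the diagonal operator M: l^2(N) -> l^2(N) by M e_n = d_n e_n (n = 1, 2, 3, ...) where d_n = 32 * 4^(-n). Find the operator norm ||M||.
||M|| = 8 (attained at n = 1)

For M diagonal, ||M|| = sup_n |d_n|. The sequence d_n = 32 * 4^(-n) is positive and strictly decreasing (ratio 4^(-1) < 1), so the supremum is d_1 = 32/4 = 8. Hence ||M|| = 8.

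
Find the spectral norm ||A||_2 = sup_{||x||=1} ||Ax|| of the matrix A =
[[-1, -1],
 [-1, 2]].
||A||_2 = sqrt((7 + sqrt(13))/2) ≈ 2.3028 (= sqrt(largest eigenvalue of A^T A))

||A||_2 = sigma_max(A) = sqrt(lambda_max(A^T A)). Form the symmetric matrix M = A^T A =
[[2, -1],
 [-1, 5]].
Its characteristic polynomial (trace, determinant of M give the coefficients) is
  p(λ) = det(λ I - M) = λ^2 - 7λ + 9.
For λ^2 - 7λ + 9 the discriminant is 13. It is nonnegative but not a perfect square, so the roots are real and irrational: λ = (7 ± sqrt(13))/2 ≈ 5.3028, 1.6972.
So the eigenvalues of A^T A are ≈ 1.6972, 5.3028 (all ≥ 0, as they must be for A^T A). The largest is λ_max = (7 + sqrt(13))/2 ≈ 5.3028, hence ||A||_2 = sqrt(λ_max) = sqrt((7 + sqrt(13))/2) ≈ 2.3028.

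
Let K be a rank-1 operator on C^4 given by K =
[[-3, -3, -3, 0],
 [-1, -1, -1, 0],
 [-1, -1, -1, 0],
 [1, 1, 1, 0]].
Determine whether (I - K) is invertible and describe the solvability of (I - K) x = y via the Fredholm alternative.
(I - K) is invertible (det(I - K) = 6 ≠ 0), so for every y in C^4 the equation (I - K) x = y has a unique solution.

K has rank 1, so it is an outer product K = u v^T: every row of K is a multiple of one row vector. Reading off the entries, u = (-3, -1, -1, 1) and v = (1, 1, 1, 0) (row i of K equals u_i·v^T). A rank-one matrix u v^T satisfies K u = u (v·u) and kills the (3)-dimensional subspace v^⊥, so its characteristic polynomial is lambda^3 (lambda - v·u) with v·u = tr K = -5. Hence the eigenvalues of I - K are 1 (multiplicity 3) and 1 - (-5) = 6, so det(I - K) = 6. (Direct check: I - K =
[[4, 3, 3, 0],
 [1, 2, 1, 0],
 [1, 1, 2, 0],
 [-1, -1, -1, 1]]
has determinant 6.) The finite-dimensional Fredholm alternative says: either (I - K) is invertible, or ker(I - K) ≠ {0} and then range(I - K) = ker((I - K)^*)^⊥, with dim ker(I - K) = dim ker((I - K)^*). Since det(I - K) ≠ 0, 1 is not an eigenvalue of K and ker(I - K) = {0}, so we are in the first case: for every y there is a unique x = (I - K)^(-1) y. Explicitly, by the Sherman–Morrison formula, (I - u v^T)^(-1) = I + u v^T/(1 - v·u), i.e. (I - K)^(-1) = I + K/(6).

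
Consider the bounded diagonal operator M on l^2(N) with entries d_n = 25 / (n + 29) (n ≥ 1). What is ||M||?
||M|| = 5/6 (attained at n = 1)

For M diagonal, ||M|| = sup_n |d_n| = sup_n 25/(n + 29). This is positive and strictly decreasing in n, so the supremum is attained at n = 1: d_1 = 25/(1 + 29) = 5/6. Hence ||M|| = 5/6.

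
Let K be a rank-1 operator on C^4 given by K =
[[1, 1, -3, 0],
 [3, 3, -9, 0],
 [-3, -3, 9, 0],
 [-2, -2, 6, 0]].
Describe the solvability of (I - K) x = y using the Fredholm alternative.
(I - K) is invertible (det(I - K) = -12 ≠ 0), so for every y in C^4 the equation (I - K) x = y has a unique solution.

K has rank 1, so it is an outer product K = u v^T: every row of K is a multiple of one row vector. Reading off the entries, u = (-1, -3, 3, 2) and v = (-1, -1, 3, 0) (row i of K equals u_i·v^T). A rank-one matrix u v^T satisfies K u = u (v·u) and kills the (3)-dimensional subspace v^⊥, so its characteristic polynomial is lambda^3 (lambda - v·u) with v·u = tr K = 13. Hence the eigenvalues of I - K are 1 (multiplicity 3) and 1 - (13) = -12, so det(I - K) = -12. (Direct check: I - K =
[[0, -1, 3, 0],
 [-3, -2, 9, 0],
 [3, 3, -8, 0],
 [2, 2, -6, 1]]
has determinant -12.) The finite-dimensional Fredholm alternative says: either (I - K) is invertible, or ker(I - K) ≠ {0} and then range(I - K) = ker((I - K)^*)^⊥, with dim ker(I - K) = dim ker((I - K)^*). Since det(I - K) ≠ 0, 1 is not an eigenvalue of K and ker(I - K) = {0}, so we are in the first case: for every y there is a unique x = (I - K)^(-1) y. Explicitly, by the Sherman–Morrison formula, (I - u v^T)^(-1) = I + u v^T/(1 - v·u), i.e. (I - K)^(-1) = I + K/(-12).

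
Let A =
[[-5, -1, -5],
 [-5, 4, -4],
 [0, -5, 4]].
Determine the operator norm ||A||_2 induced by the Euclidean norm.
||A||_2 ≈ 10.6736 (= sqrt(largest eigenvalue of A^T A))

||A||_2 = sigma_max(A) = sqrt(lambda_max(A^T A)). Form the symmetric matrix M = A^T A =
[[50, -15, 45],
 [-15, 42, -31],
 [45, -31, 57]].
Its characteristic polynomial (trace, sum of principal 2x2 minors, determinant of M give the coefficients) is
  p(λ) = det(λ I - M) = λ^3 - 149λ^2 + 4133λ - 15625.
No integer candidate from the rational root theorem (±divisors of 15625) is a root, so the roots are irrational. The cubic discriminant is Δ = 56696016816 > 0, so there are three distinct real roots. p(4) = -1413 and p(5) = 1440 have opposite signs, so a root lies in (4, 5); Newton's method refines it to λ ≈ 4.4834. p(30) = 1265 and p(31) = -900 have opposite signs, so a root lies in (30, 31); Newton's method refines it to λ ≈ 30.5907. p(113) = -8280 and p(114) = 677 have opposite signs, so a root lies in (113, 114); Newton's method refines it to λ ≈ 113.9259. Check (Vieta): the three roots sum to 149, matching tr M = 149.
So the eigenvalues of A^T A are ≈ 4.4834, 30.5907, 113.9259 (all ≥ 0, as they must be for A^T A). The largest is λ_max ≈ 113.9259, hence ||A||_2 = sqrt(λ_max) ≈ 10.6736.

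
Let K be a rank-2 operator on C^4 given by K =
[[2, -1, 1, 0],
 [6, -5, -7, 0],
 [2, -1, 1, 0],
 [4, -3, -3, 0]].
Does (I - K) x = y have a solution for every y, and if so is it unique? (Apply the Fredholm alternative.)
(I - K) is invertible (det(I - K) = -13 ≠ 0), so for every y in C^4 the equation (I - K) x = y has a unique solution.

K has rank 2 and factors as K = U V^T = u1 v1^T + u2 v2^T with u1 = (1, -3, 1, -1), v1 = (-1, 1, 2, 0), u2 = (1, 1, 1, 1), v2 = (3, -2, -1, 0) (multiplying out reproduces the displayed K). The nonzero eigenvalues of U V^T coincide with those of the 2 x 2 matrix G = V^T U = [[v1·u1, v1·u2], [v2·u1, v2·u2]] = [[-2, 2], [8, 0]], and by the Sylvester determinant identity det(I_4 - U V^T) = det(I_2 - V^T U) = det([[3, -2], [-8, 1]]) = (3)(1) - (-2)(-8) = -13. (Direct check: I - K =
[[-1, 1, -1, 0],
 [-6, 6, 7, 0],
 [-2, 1, 0, 0],
 [-4, 3, 3, 1]]
has determinant -13.) The finite-dimensional Fredholm alternative says: either (I - K) is invertible, or ker(I - K) ≠ {0} and then range(I - K) = ker((I - K)^*)^⊥, with dim ker(I - K) = dim ker((I - K)^*). Since det(I - K) ≠ 0, 1 is not an eigenvalue of K and ker(I - K) = {0}, so we are in the first case: for every y there is a unique x = (I - K)^(-1) y. (Explicitly, by the Woodbury identity, (I - U V^T)^(-1) = I + U (I_2 - G)^(-1) V^T.)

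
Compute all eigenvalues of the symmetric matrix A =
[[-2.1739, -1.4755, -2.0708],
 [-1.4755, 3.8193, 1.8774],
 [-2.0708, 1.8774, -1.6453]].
sigma(A) ≈ {-4, -1, 5}

A is real symmetric, so its spectrum consists of real eigenvalues. Expanding the characteristic polynomial of the displayed matrix gives
  det(λ I - A) = p(λ) = λ^3 + (0)λ^2 + (-21)λ + (-20).
Solving p(λ) = 0 yields eigenvalues ≈ -4, -1, 5. (A is shown rounded to 4 decimals, so these recover the underlying integer eigenvalues to within that precision.)
Verification: the trace of A = 0 equals the sum of eigenvalues 0, and det(A) ≈ 19.9994 matches the eigenvalue product 20.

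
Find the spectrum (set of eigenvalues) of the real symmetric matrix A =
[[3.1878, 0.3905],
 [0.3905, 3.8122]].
sigma(A) ≈ {3, 4}

A is real symmetric, so its spectrum consists of real eigenvalues. Expanding the characteristic polynomial of the displayed matrix gives
  det(λ I - A) = p(λ) = λ^2 + (-7)λ + (12).
Solving p(λ) = 0 yields eigenvalues ≈ 3, 4. (A is shown rounded to 4 decimals, so these recover the underlying integer eigenvalues to within that precision.)
Verification: the trace of A = 7 equals the sum of eigenvalues 7, and det(A) ≈ 12.0000 matches the eigenvalue product 12.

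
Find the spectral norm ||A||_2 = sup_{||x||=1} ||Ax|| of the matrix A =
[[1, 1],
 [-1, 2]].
||A||_2 = sqrt((7 + sqrt(13))/2) ≈ 2.3028 (= sqrt(largest eigenvalue of A^T A))

||A||_2 = sigma_max(A) = sqrt(lambda_max(A^T A)). Form the symmetric matrix M = A^T A =
[[2, -1],
 [-1, 5]].
Its characteristic polynomial (trace, determinant of M give the coefficients) is
  p(λ) = det(λ I - M) = λ^2 - 7λ + 9.
For λ^2 - 7λ + 9 the discriminant is 13. It is nonnegative but not a perfect square, so the roots are real and irrational: λ = (7 ± sqrt(13))/2 ≈ 5.3028, 1.6972.
So the eigenvalues of A^T A are ≈ 1.6972, 5.3028 (all ≥ 0, as they must be for A^T A). The largest is λ_max = (7 + sqrt(13))/2 ≈ 5.3028, hence ||A||_2 = sqrt(λ_max) = sqrt((7 + sqrt(13))/2) ≈ 2.3028.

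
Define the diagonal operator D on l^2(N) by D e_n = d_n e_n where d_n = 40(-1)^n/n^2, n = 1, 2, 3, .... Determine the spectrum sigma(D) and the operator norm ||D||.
sigma(D) = {40(-1)^n/n^2 : n ≥ 1} ∪ {0}; ||D|| = 40

A bounded diagonal operator on l^2 with diagonal entries d_n has spectrum equal to the closure of {d_n : n ≥ 1}: every d_n is an eigenvalue (with eigenvector e_n), so {d_n} ⊂ sigma(D); the spectrum is closed, so its closure is too; and for lambda not in the closure, (D - lambda I) has bounded inverse (the diagonal entries 1/(d_n - lambda) are bounded). For our sequence d_n = 40(-1)^n/n^2, n = 1, 2, 3, ...:
  - {d_n} = {40(-1)^n/n^2 : n ≥ 1}; the only limit point is 0
  - closure = {40(-1)^n/n^2 : n ≥ 1} ∪ {0}
For the norm: a diagonal operator has ||D|| = sup_n |d_n|. Here |d_n| = 40/n^2 is decreasing, so sup_n |d_n| = |d_1| = 40. So ||D|| = 40.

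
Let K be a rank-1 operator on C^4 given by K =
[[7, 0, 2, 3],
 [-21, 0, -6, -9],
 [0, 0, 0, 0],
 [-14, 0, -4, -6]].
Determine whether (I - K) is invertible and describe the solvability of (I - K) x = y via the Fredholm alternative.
(I - K) is singular (det(I - K) = 0, i.e. 1 ∈ sigma(K)). (I - K) x = y is solvable iff y ⊥ ker((I - K)^*) = span{(7, 0, 2, 3)}, i.e. iff 7y_1 + 2y_3 + 3y_4 = 0. When solvable, the solutions are x = y + c·(1, -3, 0, -2), c arbitrary (ker(I - K) = span{(1, -3, 0, -2)}, dimension 1).

K has rank 1, so it is an outer product K = u v^T: every row of K is a multiple of one row vector. Reading off the entries, u = (1, -3, 0, -2) and v = (7, 0, 2, 3) (row i of K equals u_i·v^T). A rank-one matrix u v^T satisfies K u = u (v·u) and kills the (3)-dimensional subspace v^⊥, so its characteristic polynomial is lambda^3 (lambda - v·u) with v·u = tr K = 1. Hence the eigenvalues of I - K are 1 (multiplicity 3) and 1 - (1) = 0, so det(I - K) = 0. (Direct check: I - K =
[[-6, 0, -2, -3],
 [21, 1, 6, 9],
 [0, 0, 1, 0],
 [14, 0, 4, 7]]
has determinant 0.) So 1 is an eigenvalue of K and (I - K) is not invertible. The finite-dimensional Fredholm alternative says: either (I - K) is invertible, or ker(I - K) ≠ {0} and then range(I - K) = ker((I - K)^*)^⊥, with dim ker(I - K) = dim ker((I - K)^*). We are in the second case, so we need both kernels. Kernel of I - K: (I - K) u = u - u (v·u) = u - u = 0, so ker(I - K) = span{u} = span{(1, -3, 0, -2)} (it is exactly 1-dimensional because rank(I - K) = 3). Kernel of the adjoint: K is real, so (I - K)^* = I - K^T = I - v u^T, and (I - v u^T) v = v - v (u·v) = 0; hence ker((I - K)^*) = span{v} = span{(7, 0, 2, 3)}. Therefore (I - K) x = y is solvable iff <y, v> = 0, i.e. iff 7y_1 + 2y_3 + 3y_4 = 0. When this holds, K y = u (v·y) = 0, so (I - K) y = y and x = y is a particular solution; the full solution set is the line x = y + c·u = y + c·(1, -3, 0, -2), c ∈ C.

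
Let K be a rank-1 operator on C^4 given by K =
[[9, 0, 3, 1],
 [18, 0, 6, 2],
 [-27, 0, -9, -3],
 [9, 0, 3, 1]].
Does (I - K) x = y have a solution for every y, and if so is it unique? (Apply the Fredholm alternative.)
(I - K) is singular (det(I - K) = 0, i.e. 1 ∈ sigma(K)). (I - K) x = y is solvable iff y ⊥ ker((I - K)^*) = span{(9, 0, 3, 1)}, i.e. iff 9y_1 + 3y_3 + y_4 = 0. When solvable, the solutions are x = y + c·(1, 2, -3, 1), c arbitrary (ker(I - K) = span{(1, 2, -3, 1)}, dimension 1).

K has rank 1, so it is an outer product K = u v^T: every row of K is a multiple of one row vector. Reading off the entries, u = (1, 2, -3, 1) and v = (9, 0, 3, 1) (row i of K equals u_i·v^T). A rank-one matrix u v^T satisfies K u = u (v·u) and kills the (3)-dimensional subspace v^⊥, so its characteristic polynomial is lambda^3 (lambda - v·u) with v·u = tr K = 1. Hence the eigenvalues of I - K are 1 (multiplicity 3) and 1 - (1) = 0, so det(I - K) = 0. (Direct check: I - K =
[[-8, 0, -3, -1],
 [-18, 1, -6, -2],
 [27, 0, 10, 3],
 [-9, 0, -3, 0]]
has determinant 0.) So 1 is an eigenvalue of K and (I - K) is not invertible. The finite-dimensional Fredholm alternative says: either (I - K) is invertible, or ker(I - K) ≠ {0} and then range(I - K) = ker((I - K)^*)^⊥, with dim ker(I - K) = dim ker((I - K)^*). We are in the second case, so we need both kernels. Kernel of I - K: (I - K) u = u - u (v·u) = u - u = 0, so ker(I - K) = span{u} = span{(1, 2, -3, 1)} (it is exactly 1-dimensional because rank(I - K) = 3). Kernel of the adjoint: K is real, so (I - K)^* = I - K^T = I - v u^T, and (I - v u^T) v = v - v (u·v) = 0; hence ker((I - K)^*) = span{v} = span{(9, 0, 3, 1)}. Therefore (I - K) x = y is solvable iff <y, v> = 0, i.e. iff 9y_1 + 3y_3 + y_4 = 0. When this holds, K y = u (v·y) = 0, so (I - K) y = y and x = y is a particular solution; the full solution set is the line x = y + c·u = y + c·(1, 2, -3, 1), c ∈ C.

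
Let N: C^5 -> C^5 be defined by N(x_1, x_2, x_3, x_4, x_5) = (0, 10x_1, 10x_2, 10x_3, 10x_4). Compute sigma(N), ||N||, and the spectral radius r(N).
sigma(N) = {0}; ||N|| = 10; r(N) = 0. (N is nilpotent with N^5 = 0.)

On C^5, N is a strictly lower-triangular matrix with 10 on the subdiagonal and zeros elsewhere, so its characteristic polynomial is lambda^5 and every eigenvalue is 0: sigma(N) = {0}. For the operator norm, N e_i = 10e_{i+1} for i = 1, ..., 4 and N e_5 = 0, so the singular values of N are 10 (with multiplicity 4) and 0; hence ||N|| = 10. The spectral radius r(N) = max|lambda| = 0. Note ||N|| > r(N) — characteristic of non-normal nilpotent operators. Indeed N^5 = 0.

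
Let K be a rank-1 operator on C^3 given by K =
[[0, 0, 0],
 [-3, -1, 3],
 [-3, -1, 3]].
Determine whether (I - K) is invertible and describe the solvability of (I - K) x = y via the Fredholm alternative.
(I - K) is invertible (det(I - K) = -1 ≠ 0), so for every y in C^3 the equation (I - K) x = y has a unique solution.

K has rank 1, so it is an outer product K = u v^T: every row of K is a multiple of one row vector. Reading off the entries, u = (0, -1, -1) and v = (3, 1, -3) (row i of K equals u_i·v^T). A rank-one matrix u v^T satisfies K u = u (v·u) and kills the (2)-dimensional subspace v^⊥, so its characteristic polynomial is lambda^2 (lambda - v·u) with v·u = tr K = 2. Hence the eigenvalues of I - K are 1 (multiplicity 2) and 1 - (2) = -1, so det(I - K) = -1. (Direct check: I - K =
[[1, 0, 0],
 [3, 2, -3],
 [3, 1, -2]]
has determinant -1.) The finite-dimensional Fredholm alternative says: either (I - K) is invertible, or ker(I - K) ≠ {0} and then range(I - K) = ker((I - K)^*)^⊥, with dim ker(I - K) = dim ker((I - K)^*). Since det(I - K) ≠ 0, 1 is not an eigenvalue of K and ker(I - K) = {0}, so we are in the first case: for every y there is a unique x = (I - K)^(-1) y. Explicitly, by the Sherman–Morrison formula, (I - u v^T)^(-1) = I + u v^T/(1 - v·u), i.e. (I - K)^(-1) = I - K.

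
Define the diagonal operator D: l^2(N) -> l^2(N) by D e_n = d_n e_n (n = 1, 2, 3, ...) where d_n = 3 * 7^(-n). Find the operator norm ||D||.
||D|| = 3/7 (attained at n = 1)

For D diagonal, ||D|| = sup_n |d_n|. The sequence d_n = 3 * 7^(-n) is positive and strictly decreasing (ratio 7^(-1) < 1), so the supremum is d_1 = 3/7. Hence ||D|| = 3/7.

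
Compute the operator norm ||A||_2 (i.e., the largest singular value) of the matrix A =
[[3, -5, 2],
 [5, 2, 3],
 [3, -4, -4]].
||A||_2 ≈ 7.8283 (= sqrt(largest eigenvalue of A^T A))

||A||_2 = sigma_max(A) = sqrt(lambda_max(A^T A)). Form the symmetric matrix M = A^T A =
[[43, -17, 9],
 [-17, 45, 12],
 [9, 12, 29]].
Its characteristic polynomial (trace, sum of principal 2x2 minors, determinant of M give the coefficients) is
  p(λ) = det(λ I - M) = λ^3 - 117λ^2 + 3973λ - 34225.
No integer candidate from the rational root theorem (±divisors of 34225) is a root, so the roots are irrational. The cubic discriminant is Δ = 704253488 > 0, so there are three distinct real roots. p(13) = -152 and p(14) = 1209 have opposite signs, so a root lies in (13, 14); Newton's method refines it to λ ≈ 13.1063. p(42) = 341 and p(43) = -212 have opposite signs, so a root lies in (42, 43); Newton's method refines it to λ ≈ 42.6121. p(61) = -248 and p(62) = 681 have opposite signs, so a root lies in (61, 62); Newton's method refines it to λ ≈ 61.2816. Check (Vieta): the three roots sum to 117, matching tr M = 117.
So the eigenvalues of A^T A are ≈ 13.1063, 42.6121, 61.2816 (all ≥ 0, as they must be for A^T A). The largest is λ_max ≈ 61.2816, hence ||A||_2 = sqrt(λ_max) ≈ 7.8283.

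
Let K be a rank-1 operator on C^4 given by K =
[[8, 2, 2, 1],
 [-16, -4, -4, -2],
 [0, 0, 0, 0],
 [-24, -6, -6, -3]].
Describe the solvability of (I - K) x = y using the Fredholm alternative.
(I - K) is singular (det(I - K) = 0, i.e. 1 ∈ sigma(K)). (I - K) x = y is solvable iff y ⊥ ker((I - K)^*) = span{(8, 2, 2, 1)}, i.e. iff 8y_1 + 2y_2 + 2y_3 + y_4 = 0. When solvable, the solutions are x = y + c·(1, -2, 0, -3), c arbitrary (ker(I - K) = span{(1, -2, 0, -3)}, dimension 1).

K has rank 1, so it is an outer product K = u v^T: every row of K is a multiple of one row vector. Reading off the entries, u = (1, -2, 0, -3) and v = (8, 2, 2, 1) (row i of K equals u_i·v^T). A rank-one matrix u v^T satisfies K u = u (v·u) and kills the (3)-dimensional subspace v^⊥, so its characteristic polynomial is lambda^3 (lambda - v·u) with v·u = tr K = 1. Hence the eigenvalues of I - K are 1 (multiplicity 3) and 1 - (1) = 0, so det(I - K) = 0. (Direct check: I - K =
[[-7, -2, -2, -1],
 [16, 5, 4, 2],
 [0, 0, 1, 0],
 [24, 6, 6, 4]]
has determinant 0.) So 1 is an eigenvalue of K and (I - K) is not invertible. The finite-dimensional Fredholm alternative says: either (I - K) is invertible, or ker(I - K) ≠ {0} and then range(I - K) = ker((I - K)^*)^⊥, with dim ker(I - K) = dim ker((I - K)^*). We are in the second case, so we need both kernels. Kernel of I - K: (I - K) u = u - u (v·u) = u - u = 0, so ker(I - K) = span{u} = span{(1, -2, 0, -3)} (it is exactly 1-dimensional because rank(I - K) = 3). Kernel of the adjoint: K is real, so (I - K)^* = I - K^T = I - v u^T, and (I - v u^T) v = v - v (u·v) = 0; hence ker((I - K)^*) = span{v} = span{(8, 2, 2, 1)}. Therefore (I - K) x = y is solvable iff <y, v> = 0, i.e. iff 8y_1 + 2y_2 + 2y_3 + y_4 = 0. When this holds, K y = u (v·y) = 0, so (I - K) y = y and x = y is a particular solution; the full solution set is the line x = y + c·u = y + c·(1, -2, 0, -3), c ∈ C.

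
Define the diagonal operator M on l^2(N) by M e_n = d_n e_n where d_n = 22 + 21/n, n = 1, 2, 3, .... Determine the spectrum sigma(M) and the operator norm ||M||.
sigma(M) = {22 + 21/n : n ≥ 1} ∪ {22}; ||M|| = 43

A bounded diagonal operator on l^2 with diagonal entries d_n has spectrum equal to the closure of {d_n : n ≥ 1}: every d_n is an eigenvalue (with eigenvector e_n), so {d_n} ⊂ sigma(M); the spectrum is closed, so its closure is too; and for lambda not in the closure, (M - lambda I) has bounded inverse (the diagonal entries 1/(d_n - lambda) are bounded). For our sequence d_n = 22 + 21/n, n = 1, 2, 3, ...:
  - {d_n} = {22 + 21/n : n ≥ 1}; the only limit point is 22
  - closure = {22 + 21/n : n ≥ 1} ∪ {22}
For the norm: a diagonal operator has ||M|| = sup_n |d_n|. Here d_n = 22 + 21/n is positive and decreasing, so sup_n |d_n| = d_1 = 22 + 21 = 43. So ||M|| = 43.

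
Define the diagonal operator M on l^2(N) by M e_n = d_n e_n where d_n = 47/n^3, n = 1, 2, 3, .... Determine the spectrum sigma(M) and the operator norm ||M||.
sigma(M) = {47/n^3 : n ≥ 1} ∪ {0}; ||M|| = 47

A bounded diagonal operator on l^2 with diagonal entries d_n has spectrum equal to the closure of {d_n : n ≥ 1}: every d_n is an eigenvalue (with eigenvector e_n), so {d_n} ⊂ sigma(M); the spectrum is closed, so its closure is too; and for lambda not in the closure, (M - lambda I) has bounded inverse (the diagonal entries 1/(d_n - lambda) are bounded). For our sequence d_n = 47/n^3, n = 1, 2, 3, ...:
  - {d_n} = {47/n^3 : n ≥ 1}; the only limit point is 0
  - closure = {47/n^3 : n ≥ 1} ∪ {0}
For the norm: a diagonal operator has ||M|| = sup_n |d_n|. Here d_n = 47/n^3 is positive and decreasing, so sup_n |d_n| = d_1 = 47. So ||M|| = 47.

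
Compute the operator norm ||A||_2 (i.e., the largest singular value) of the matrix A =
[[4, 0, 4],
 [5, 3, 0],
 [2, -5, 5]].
||A||_2 ≈ 8.6347 (= sqrt(largest eigenvalue of A^T A))

||A||_2 = sigma_max(A) = sqrt(lambda_max(A^T A)). Form the symmetric matrix M = A^T A =
[[45, 5, 26],
 [5, 34, -25],
 [26, -25, 41]].
Its characteristic polynomial (trace, sum of principal 2x2 minors, determinant of M give the coefficients) is
  p(λ) = det(λ I - M) = λ^3 - 120λ^2 + 3443λ - 4096.
No integer candidate from the rational root theorem (±divisors of 4096) is a root, so the roots are irrational. The cubic discriminant is Δ = 9141392020 > 0, so there are three distinct real roots. p(1) = -772 and p(2) = 2318 have opposite signs, so a root lies in (1, 2); Newton's method refines it to λ ≈ 1.2429. p(44) = 260 and p(45) = -1036 have opposite signs, so a root lies in (44, 45); Newton's method refines it to λ ≈ 44.199. p(74) = -1210 and p(75) = 1004 have opposite signs, so a root lies in (74, 75); Newton's method refines it to λ ≈ 74.5581. Check (Vieta): the three roots sum to 120, matching tr M = 120.
So the eigenvalues of A^T A are ≈ 1.2429, 44.199, 74.5581 (all ≥ 0, as they must be for A^T A). The largest is λ_max ≈ 74.5581, hence ||A||_2 = sqrt(λ_max) ≈ 8.6347.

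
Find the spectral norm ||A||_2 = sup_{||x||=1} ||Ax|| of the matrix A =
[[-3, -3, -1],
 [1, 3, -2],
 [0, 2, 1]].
||A||_2 ≈ 5.4241 (= sqrt(largest eigenvalue of A^T A))

||A||_2 = sigma_max(A) = sqrt(lambda_max(A^T A)). Form the symmetric matrix M = A^T A =
[[10, 12, 1],
 [12, 22, -1],
 [1, -1, 6]].
Its characteristic polynomial (trace, sum of principal 2x2 minors, determinant of M give the coefficients) is
  p(λ) = det(λ I - M) = λ^3 - 38λ^2 + 266λ - 400.
No integer candidate from the rational root theorem (±divisors of 400) is a root, so the roots are irrational. The cubic discriminant is Δ = 7549680 > 0, so there are three distinct real roots. p(2) = -12 and p(3) = 83 have opposite signs, so a root lies in (2, 3); Newton's method refines it to λ ≈ 2.0977. p(6) = 44 and p(7) = -57 have opposite signs, so a root lies in (6, 7); Newton's method refines it to λ ≈ 6.4814. p(29) = -255 and p(30) = 380 have opposite signs, so a root lies in (29, 30); Newton's method refines it to λ ≈ 29.4209. Check (Vieta): the three roots sum to 38, matching tr M = 38.
So the eigenvalues of A^T A are ≈ 2.0977, 6.4814, 29.4209 (all ≥ 0, as they must be for A^T A). The largest is λ_max ≈ 29.4209, hence ||A||_2 = sqrt(λ_max) ≈ 5.4241.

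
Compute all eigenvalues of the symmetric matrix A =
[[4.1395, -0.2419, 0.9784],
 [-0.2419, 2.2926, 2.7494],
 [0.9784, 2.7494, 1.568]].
sigma(A) ≈ {-1, 4, 5}

A is real symmetric, so its spectrum consists of real eigenvalues. Expanding the characteristic polynomial of the displayed matrix gives
  det(λ I - A) = p(λ) = λ^3 + (-8)λ^2 + (11)λ + (19.9985).
Solving p(λ) = 0 yields eigenvalues ≈ -1, 4, 5. (A is shown rounded to 4 decimals, so these recover the underlying integer eigenvalues to within that precision.)
Verification: the trace of A = 8 equals the sum of eigenvalues 8, and det(A) ≈ -19.9985 matches the eigenvalue product -20.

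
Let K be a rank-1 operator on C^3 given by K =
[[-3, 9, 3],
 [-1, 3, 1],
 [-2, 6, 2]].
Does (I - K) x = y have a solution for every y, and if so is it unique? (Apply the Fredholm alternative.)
(I - K) is invertible (det(I - K) = -1 ≠ 0), so for every y in C^3 the equation (I - K) x = y has a unique solution.

K has rank 1, so it is an outer product K = u v^T: every row of K is a multiple of one row vector. Reading off the entries, u = (3, 1, 2) and v = (-1, 3, 1) (row i of K equals u_i·v^T). A rank-one matrix u v^T satisfies K u = u (v·u) and kills the (2)-dimensional subspace v^⊥, so its characteristic polynomial is lambda^2 (lambda - v·u) with v·u = tr K = 2. Hence the eigenvalues of I - K are 1 (multiplicity 2) and 1 - (2) = -1, so det(I - K) = -1. (Direct check: I - K =
[[4, -9, -3],
 [1, -2, -1],
 [2, -6, -1]]
has determinant -1.) The finite-dimensional Fredholm alternative says: either (I - K) is invertible, or ker(I - K) ≠ {0} and then range(I - K) = ker((I - K)^*)^⊥, with dim ker(I - K) = dim ker((I - K)^*). Since det(I - K) ≠ 0, 1 is not an eigenvalue of K and ker(I - K) = {0}, so we are in the first case: for every y there is a unique x = (I - K)^(-1) y. Explicitly, by the Sherman–Morrison formula, (I - u v^T)^(-1) = I + u v^T/(1 - v·u), i.e. (I - K)^(-1) = I - K.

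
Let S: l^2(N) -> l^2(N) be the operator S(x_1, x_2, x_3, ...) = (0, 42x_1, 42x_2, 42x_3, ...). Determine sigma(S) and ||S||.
sigma(S) = closed disk {z in C : |z| ≤ 42}; ||S|| = 42

Note S = 42·U where U is the unit right shift (U x)_k = x_{k-1} (with x_0 := 0); so ||S|| = 42||U|| and sigma(S) = 42·sigma(U). ||S x||^2 = sum_{k≥1} |42x_k|^2 = 1764||x||^2, so ||S|| = 42 and sigma(S) ⊂ {|z| ≤ 42}. For any |lambda| < 42, the equation (S - lambda I) x = 0 forces x_1 = 0, then 42x_k = lambda x_{k+1} ⇒ x = 0, so S has no eigenvalues. But (S - lambda I) is not surjective for |lambda| < 42: solving (S - lambda I) x = e_1 would require x_n proportional to (lambda/42)^(-n), which is not in l^2. So every |lambda| < 42 lies in the residual spectrum. The boundary |lambda| = 42 is in the approximate point spectrum (the spectrum is closed). Hence sigma(S) is the closed disk of radius 42.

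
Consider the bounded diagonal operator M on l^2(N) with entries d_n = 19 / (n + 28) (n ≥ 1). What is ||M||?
||M|| = 19/29 (attained at n = 1)

For M diagonal, ||M|| = sup_n |d_n| = sup_n 19/(n + 28). This is positive and strictly decreasing in n, so the supremum is attained at n = 1: d_1 = 19/(1 + 28) = 19/29. Hence ||M|| = 19/29.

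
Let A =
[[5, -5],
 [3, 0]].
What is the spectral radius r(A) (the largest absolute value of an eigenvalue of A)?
r(A) = sqrt(15) ≈ 3.873

The eigenvalues of A are the roots of its characteristic polynomial. With M = A (coefficients from the trace and determinant):
  p(λ) = det(λ I - M) = λ^2 - 5λ + 15.
For λ^2 - 5λ + 15 the discriminant is -35. It is negative, so the roots are the complex-conjugate pair λ = 5/2 ± (sqrt(35)/2) i ≈ 2.5 ± 2.958i. For a conjugate pair the product of the roots equals the constant term, so |λ|^2 = 15 and |λ| = sqrt(15) ≈ 3.873.
Thus the eigenvalues (to 4 decimals) are 2.5 ± 2.958i (modulus 3.873). The spectral radius is the largest modulus: r(A) = sqrt(15) ≈ 3.873. (Cross-check: r(A) ≤ ||A||_2 ≈ 7.4096; equality holds whenever A is normal, though it can also hold for some non-normal A.)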